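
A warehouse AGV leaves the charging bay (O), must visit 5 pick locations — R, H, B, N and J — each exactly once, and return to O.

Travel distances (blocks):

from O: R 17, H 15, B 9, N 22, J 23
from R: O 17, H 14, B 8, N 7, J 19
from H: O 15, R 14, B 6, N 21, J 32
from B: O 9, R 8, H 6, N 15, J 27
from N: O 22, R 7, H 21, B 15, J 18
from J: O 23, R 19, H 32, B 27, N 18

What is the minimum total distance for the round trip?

There are 60 distinct closed tours to check (reversals are equivalent).
O - R - H - B - N - J - O: 17+14+6+15+18+23 = 93
O - R - H - B - J - N - O: 17+14+6+27+18+22 = 104
O - R - H - N - B - J - O: 17+14+21+15+27+23 = 117
O - R - H - N - J - B - O: 17+14+21+18+27+9 = 106
O - R - H - J - B - N - O: 17+14+32+27+15+22 = 127
O - R - H - J - N - B - O: 17+14+32+18+15+9 = 105
O - R - B - H - N - J - O: 17+8+6+21+18+23 = 93
O - R - B - H - J - N - O: 17+8+6+32+18+22 = 103
O - R - B - N - H - J - O: 17+8+15+21+32+23 = 116
O - R - B - N - J - H - O: 17+8+15+18+32+15 = 105
O - R - B - J - H - N - O: 17+8+27+32+21+22 = 127
O - R - B - J - N - H - O: 17+8+27+18+21+15 = 106
O - R - N - H - B - J - O: 17+7+21+6+27+23 = 101
O - R - N - H - J - B - O: 17+7+21+32+27+9 = 113
… (46 more)
O - H - B - R - N - J - O: 15+6+8+7+18+23 = 77  ← best
The minimum is 77.
One optimal route: O → H → B → R → N → J → O (or its reverse).

Minimum total distance: 77 blocks.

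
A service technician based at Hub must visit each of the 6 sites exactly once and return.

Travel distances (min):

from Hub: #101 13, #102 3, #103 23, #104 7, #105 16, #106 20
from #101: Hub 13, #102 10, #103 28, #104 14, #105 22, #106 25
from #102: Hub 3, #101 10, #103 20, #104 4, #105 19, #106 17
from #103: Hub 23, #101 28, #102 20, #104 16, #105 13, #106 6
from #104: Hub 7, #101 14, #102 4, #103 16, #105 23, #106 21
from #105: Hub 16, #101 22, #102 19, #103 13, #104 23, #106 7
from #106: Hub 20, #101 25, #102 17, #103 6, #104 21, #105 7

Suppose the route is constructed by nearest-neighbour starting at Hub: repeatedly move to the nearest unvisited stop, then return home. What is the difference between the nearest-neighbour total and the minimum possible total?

The nearest-neighbour route is 8 min longer than optimal.

Hub: #102=3, #104=7, #101=13, #105=16, #106=20, #103=23 ⇒ #102
#102: #104=4, #101=10, #106=17, #105=19, #103=20 ⇒ #104
#104: #101=14, #103=16, #106=21, #105=23 ⇒ #101
#101: #105=22, #106=25, #103=28 ⇒ #105
#105: #106=7, #103=13 ⇒ #106
#106: #103=6 ⇒ #103
NN route Hub → #102 → #104 → #101 → #105 → #106 → #103 → Hub costs 79.
Optimal: Hub → #101 → #105 → #106 → #103 → #104 → #102 → Hub costs 71 (by enumerating all 360 distinct tours).
Excess = 79 − 71 = 8.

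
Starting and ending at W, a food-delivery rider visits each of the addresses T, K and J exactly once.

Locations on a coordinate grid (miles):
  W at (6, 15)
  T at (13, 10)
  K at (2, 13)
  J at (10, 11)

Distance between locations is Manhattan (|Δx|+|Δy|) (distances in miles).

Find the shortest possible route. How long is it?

Shortest round trip = 32 miles.

There are 3 distinct closed tours to check (reversals are equivalent).
W → T → K → J → W: 12+14+10+8 = 44
W → T → J → K → W: 12+4+10+6 = 32
W → K → T → J → W: 6+14+4+8 = 32
The minimum is 32.
One optimal route: W → T → J → K → W (or its reverse).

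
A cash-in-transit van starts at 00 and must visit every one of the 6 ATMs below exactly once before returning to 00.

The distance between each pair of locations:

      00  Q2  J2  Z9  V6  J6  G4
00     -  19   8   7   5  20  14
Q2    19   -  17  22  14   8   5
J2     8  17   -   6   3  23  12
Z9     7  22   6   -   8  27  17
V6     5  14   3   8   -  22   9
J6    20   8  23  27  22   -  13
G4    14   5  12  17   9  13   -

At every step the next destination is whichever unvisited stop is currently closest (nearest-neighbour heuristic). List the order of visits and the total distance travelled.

Nearest-neighbour total = 64; route 00 → V6 → J2 → Z9 → G4 → Q2 → J6 → 00.

From 00: distances to unvisited — V6=5, Z9=7, J2=8, G4=14, Q2=19, J6=20. Nearest is V6 (5).
From V6: distances to unvisited — J2=3, Z9=8, G4=9, Q2=14, J6=22. Nearest is J2 (3).
From J2: distances to unvisited — Z9=6, G4=12, Q2=17, J6=23. Nearest is Z9 (6).
From Z9: distances to unvisited — G4=17, Q2=22, J6=27. Nearest is G4 (17).
From G4: distances to unvisited — Q2=5, J6=13. Nearest is Q2 (5).
From Q2: distances to unvisited — J6=8. Nearest is J6 (8).
Return J6→00: 20.
Total = 5 + 3 + 6 + 17 + 5 + 8 + 20 = 64.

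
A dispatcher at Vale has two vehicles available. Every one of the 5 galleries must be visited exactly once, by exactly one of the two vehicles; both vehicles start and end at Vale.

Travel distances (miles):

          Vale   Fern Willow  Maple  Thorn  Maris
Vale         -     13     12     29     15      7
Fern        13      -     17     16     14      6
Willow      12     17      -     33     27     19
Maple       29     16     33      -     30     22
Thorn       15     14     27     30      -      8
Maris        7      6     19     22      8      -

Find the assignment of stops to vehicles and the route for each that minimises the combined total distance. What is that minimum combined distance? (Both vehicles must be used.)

98 miles — the smallest possible combined total.

There are 2^4 − 1 = 15 ways to divide the 5 stops into two non-empty groups. For each, the best each vehicle can do is its own shortest tour through its group:
  {Fern} + {Willow, Maple, Thorn, Maris}: 26 + 90 = 116
  {Willow} + {Fern, Maple, Thorn, Maris}: 24 + 74 = 98
  {Fern, Willow} + {Maple, Thorn, Maris}: 42 + 74 = 116
  {Maple} + {Fern, Willow, Thorn, Maris}: 58 + 58 = 116
  {Fern, Maple} + {Willow, Thorn, Maris}: 58 + 54 = 112
  {Willow, Maple} + {Fern, Thorn, Maris}: 74 + 42 = 116
  … (15 splits in total)
Best: vehicle 1 Vale → Willow → Vale = 24; vehicle 2 Vale → Fern → Maple → Thorn → Maris → Vale = 74; combined 98.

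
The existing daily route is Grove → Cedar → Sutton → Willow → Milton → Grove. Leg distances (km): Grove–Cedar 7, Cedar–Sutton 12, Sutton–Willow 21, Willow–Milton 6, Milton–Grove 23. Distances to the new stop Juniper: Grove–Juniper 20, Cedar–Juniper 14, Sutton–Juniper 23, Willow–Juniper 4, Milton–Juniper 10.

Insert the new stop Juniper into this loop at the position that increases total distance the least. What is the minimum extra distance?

Adding 6 km by placing Juniper on the Sutton–Willow leg.

Insertion cost between consecutive stops i–j is d(i,Juniper) + d(Juniper,j) − d(i,j):
  between Grove and Cedar: 20 + 14 − 7 = 27
  between Cedar and Sutton: 14 + 23 − 12 = 25
  between Sutton and Willow: 23 + 4 − 21 = 6
  between Willow and Milton: 4 + 10 − 6 = 8
  between Milton and Grove: 10 + 20 − 23 = 7
Cheapest insertion is between Sutton and Willow, adding 6.
New total = 69 + 6 = 75.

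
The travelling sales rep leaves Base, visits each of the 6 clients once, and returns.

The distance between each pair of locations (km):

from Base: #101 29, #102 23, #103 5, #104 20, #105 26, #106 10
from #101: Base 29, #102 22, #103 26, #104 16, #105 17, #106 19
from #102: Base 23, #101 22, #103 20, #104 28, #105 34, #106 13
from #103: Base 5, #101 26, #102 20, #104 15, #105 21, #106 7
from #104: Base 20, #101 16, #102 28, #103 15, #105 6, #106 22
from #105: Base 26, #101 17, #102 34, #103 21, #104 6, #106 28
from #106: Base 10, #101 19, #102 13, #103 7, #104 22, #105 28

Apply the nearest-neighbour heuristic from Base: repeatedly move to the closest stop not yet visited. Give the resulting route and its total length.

95 km along Base → #103 → #106 → #102 → #101 → #104 → #105 → Base.

Base → [#103:5 / #106:10 / #104:20 / #102:23 / #105:26 / #101:29] → #103 (5)
#103 → [#106:7 / #104:15 / #102:20 / #105:21 / #101:26] → #106 (7)
#106 → [#102:13 / #101:19 / #104:22 / #105:28] → #102 (13)
#102 → [#101:22 / #104:28 / #105:34] → #101 (22)
#101 → [#104:16 / #105:17] → #104 (16)
#104 → [#105:6] → #105 (6)
Return #105→Base: 26.
Total = 5 + 7 + 13 + 22 + 16 + 6 + 26 = 95.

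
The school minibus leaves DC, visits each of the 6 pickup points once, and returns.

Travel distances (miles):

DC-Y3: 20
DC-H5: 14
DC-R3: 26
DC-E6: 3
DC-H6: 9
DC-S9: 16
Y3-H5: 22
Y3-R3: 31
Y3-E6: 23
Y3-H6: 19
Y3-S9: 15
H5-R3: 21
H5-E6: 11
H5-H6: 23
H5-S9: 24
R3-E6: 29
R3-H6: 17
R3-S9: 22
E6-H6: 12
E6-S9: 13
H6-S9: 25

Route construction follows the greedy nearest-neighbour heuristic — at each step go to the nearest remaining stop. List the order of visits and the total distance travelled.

Total distance 102 miles via the nearest-neighbour route DC → E6 → H5 → R3 → H6 → Y3 → S9 → DC.

From DC: distances to unvisited — E6=3, H6=9, H5=14, S9=16, Y3=20, R3=26. Nearest is E6 (3).
From E6: distances to unvisited — H5=11, H6=12, S9=13, Y3=23, R3=29. Nearest is H5 (11).
From H5: distances to unvisited — R3=21, Y3=22, H6=23, S9=24. Nearest is R3 (21).
From R3: distances to unvisited — H6=17, S9=22, Y3=31. Nearest is H6 (17).
From H6: distances to unvisited — Y3=19, S9=25. Nearest is Y3 (19).
From Y3: distances to unvisited — S9=15. Nearest is S9 (15).
Return S9→DC: 16.
Total = 3 + 11 + 21 + 17 + 19 + 15 + 16 = 102.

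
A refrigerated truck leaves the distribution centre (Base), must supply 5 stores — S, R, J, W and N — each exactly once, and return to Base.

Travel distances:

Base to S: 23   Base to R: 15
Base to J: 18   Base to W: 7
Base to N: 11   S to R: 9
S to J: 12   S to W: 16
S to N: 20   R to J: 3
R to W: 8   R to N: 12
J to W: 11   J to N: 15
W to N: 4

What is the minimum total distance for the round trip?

Minimum total distance: 61.

There are 60 distinct closed tours to check (reversals are equivalent).
Base→S→R→J→W→N→Base: 23+9+3+11+4+11 = 61
Base→S→R→J→N→W→Base: 23+9+3+15+4+7 = 61
Base→S→R→W→J→N→Base: 23+9+8+11+15+11 = 77
Base→S→R→W→N→J→Base: 23+9+8+4+15+18 = 77
Base→S→R→N→J→W→Base: 23+9+12+15+11+7 = 77
Base→S→R→N→W→J→Base: 23+9+12+4+11+18 = 77
Base→S→J→R→W→N→Base: 23+12+3+8+4+11 = 61
Base→S→J→R→N→W→Base: 23+12+3+12+4+7 = 61
Base→S→J→W→R→N→Base: 23+12+11+8+12+11 = 77
Base→S→J→W→N→R→Base: 23+12+11+4+12+15 = 77
Base→S→J→N→R→W→Base: 23+12+15+12+8+7 = 77
Base→S→J→N→W→R→Base: 23+12+15+4+8+15 = 77
Base→S→W→R→J→N→Base: 23+16+8+3+15+11 = 76
Base→S→W→R→N→J→Base: 23+16+8+12+15+18 = 92
… (46 more)
The minimum is 61.
One optimal route: Base → S → R → J → W → N → Base (or its reverse).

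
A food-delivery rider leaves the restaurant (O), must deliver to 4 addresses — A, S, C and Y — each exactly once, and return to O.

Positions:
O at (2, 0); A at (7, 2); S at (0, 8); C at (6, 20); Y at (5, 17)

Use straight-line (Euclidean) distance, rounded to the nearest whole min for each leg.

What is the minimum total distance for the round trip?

44 min — the shortest possible round trip.

With 4 stops there are 4!/2 = 12 distinct round trips (a route and its reverse cost the same).
O-A-S-C-Y-O: 5+9+13+3+17 = 47
O-A-S-Y-C-O: 5+9+10+3+20 = 47
O-A-C-S-Y-O: 5+18+13+10+17 = 63
O-A-C-Y-S-O: 5+18+3+10+8 = 44
O-A-Y-S-C-O: 5+15+10+13+20 = 63
O-A-Y-C-S-O: 5+15+3+13+8 = 44
O-S-A-C-Y-O: 8+9+18+3+17 = 55
O-S-A-Y-C-O: 8+9+15+3+20 = 55
O-S-C-A-Y-O: 8+13+18+15+17 = 71
O-S-Y-A-C-O: 8+10+15+18+20 = 71
O-C-A-S-Y-O: 20+18+9+10+17 = 74
O-C-S-A-Y-O: 20+13+9+15+17 = 74
The minimum is 44.
One optimal route: O → A → C → Y → S → O (or its reverse).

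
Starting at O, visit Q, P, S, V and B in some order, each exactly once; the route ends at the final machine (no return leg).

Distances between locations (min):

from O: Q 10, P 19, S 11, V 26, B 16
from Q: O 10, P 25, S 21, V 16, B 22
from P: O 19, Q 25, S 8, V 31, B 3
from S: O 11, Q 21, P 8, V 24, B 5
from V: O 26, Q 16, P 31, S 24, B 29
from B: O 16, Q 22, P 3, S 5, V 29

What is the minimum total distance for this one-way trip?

There are 5! = 120 possible orderings.
O → Q → P → S → V → B: 10+25+8+24+29 = 96
O → Q → P → S → B → V: 10+25+8+5+29 = 77
O → Q → P → V → S → B: 10+25+31+24+5 = 95
O → Q → P → V → B → S: 10+25+31+29+5 = 100
O → Q → P → B → S → V: 10+25+3+5+24 = 67
O → Q → P → B → V → S: 10+25+3+29+24 = 91
O → Q → S → P → V → B: 10+21+8+31+29 = 99
O → Q → S → P → B → V: 10+21+8+3+29 = 71
O → Q → S → V → P → B: 10+21+24+31+3 = 89
O → Q → S → V → B → P: 10+21+24+29+3 = 87
O → Q → S → B → P → V: 10+21+5+3+31 = 70
O → Q → S → B → V → P: 10+21+5+29+31 = 96
O → Q → V → P → S → B: 10+16+31+8+5 = 70
O → Q → V → P → B → S: 10+16+31+3+5 = 65
… (106 more)
O → Q → V → S → B → P: 10+16+24+5+3 = 58  ← best
The minimum is 58.
One shortest path: O → Q → V → S → B → P.

Shortest open route: 58 min.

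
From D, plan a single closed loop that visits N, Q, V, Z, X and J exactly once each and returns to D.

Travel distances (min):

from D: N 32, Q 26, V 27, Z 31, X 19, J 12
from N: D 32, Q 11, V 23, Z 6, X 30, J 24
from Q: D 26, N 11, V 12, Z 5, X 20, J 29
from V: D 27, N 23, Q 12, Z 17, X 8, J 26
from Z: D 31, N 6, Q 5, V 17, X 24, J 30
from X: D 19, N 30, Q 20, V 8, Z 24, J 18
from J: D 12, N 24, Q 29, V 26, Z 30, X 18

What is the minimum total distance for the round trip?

D - N - Q - V - Z - X - J - D: 32+11+12+17+24+18+12 = 126
D - N - Q - V - Z - J - X - D: 32+11+12+17+30+18+19 = 139
D - N - Q - V - X - Z - J - D: 32+11+12+8+24+30+12 = 129
D - N - Q - V - X - J - Z - D: 32+11+12+8+18+30+31 = 142
D - N - Q - V - J - Z - X - D: 32+11+12+26+30+24+19 = 154
D - N - Q - V - J - X - Z - D: 32+11+12+26+18+24+31 = 154
D - N - Q - Z - V - X - J - D: 32+11+5+17+8+18+12 = 103
D - N - Q - Z - V - J - X - D: 32+11+5+17+26+18+19 = 128
… (352 more)
D - X - V - Q - Z - N - J - D: 19+8+12+5+6+24+12 = 86  ← best
The minimum is 86.
One optimal route: D → X → V → Q → Z → N → J → D (or its reverse).

86 min — the shortest possible round trip.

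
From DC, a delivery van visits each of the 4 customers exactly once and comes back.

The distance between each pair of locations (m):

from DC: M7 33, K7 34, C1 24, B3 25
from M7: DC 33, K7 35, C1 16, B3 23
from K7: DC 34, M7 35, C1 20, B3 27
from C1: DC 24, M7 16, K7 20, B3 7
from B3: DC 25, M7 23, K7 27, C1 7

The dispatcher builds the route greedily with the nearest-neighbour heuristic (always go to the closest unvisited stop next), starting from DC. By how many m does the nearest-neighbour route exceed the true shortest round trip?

DC: C1=24, B3=25, M7=33, K7=34 ⇒ C1
C1: B3=7, M7=16, K7=20 ⇒ B3
B3: M7=23, K7=27 ⇒ M7
M7: K7=35 ⇒ K7
NN route DC → C1 → B3 → M7 → K7 → DC costs 123.
Optimal: DC → M7 → C1 → B3 → K7 → DC costs 117 (by enumerating all 12 distinct tours).
Excess = 123 − 117 = 6.

6 m longer than the optimal tour.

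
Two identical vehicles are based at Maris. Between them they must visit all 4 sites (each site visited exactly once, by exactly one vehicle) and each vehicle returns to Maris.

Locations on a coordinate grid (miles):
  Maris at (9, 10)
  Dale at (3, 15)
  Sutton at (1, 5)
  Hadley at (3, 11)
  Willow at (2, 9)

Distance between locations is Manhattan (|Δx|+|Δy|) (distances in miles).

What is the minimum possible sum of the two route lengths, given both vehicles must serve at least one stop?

Minimum combined distance: 48 miles.

Try each way of splitting the stops between the two vehicles (each non-empty) and, for each split, find the best tour for each vehicle:
  {Dale} + {Sutton, Hadley, Willow}: 22 + 28 = 50
  {Sutton} + {Dale, Hadley, Willow}: 26 + 26 = 52
  {Dale, Sutton} + {Hadley, Willow}: 36 + 18 = 54
  {Hadley} + {Dale, Sutton, Willow}: 14 + 36 = 50
  {Dale, Hadley} + {Sutton, Willow}: 22 + 26 = 48
  {Sutton, Hadley} + {Dale, Willow}: 28 + 26 = 54
  … (7 splits in total)
Best: vehicle 1 Maris → Dale → Hadley → Maris = 22; vehicle 2 Maris → Sutton → Willow → Maris = 26; combined 48.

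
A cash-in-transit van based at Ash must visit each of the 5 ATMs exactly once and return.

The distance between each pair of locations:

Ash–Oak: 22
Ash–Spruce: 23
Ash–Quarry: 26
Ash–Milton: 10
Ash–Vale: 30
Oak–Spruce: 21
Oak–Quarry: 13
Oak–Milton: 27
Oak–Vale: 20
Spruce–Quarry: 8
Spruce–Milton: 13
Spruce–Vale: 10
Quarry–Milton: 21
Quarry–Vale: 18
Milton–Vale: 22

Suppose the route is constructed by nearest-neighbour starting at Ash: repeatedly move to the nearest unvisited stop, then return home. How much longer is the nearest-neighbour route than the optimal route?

The nearest-neighbour route is 9 longer than optimal.

From Ash: Milton=10, Oak=22, Spruce=23, Quarry=26, Vale=30 → choose Milton (10).
From Milton: Spruce=13, Quarry=21, Vale=22, Oak=27 → choose Spruce (13).
From Spruce: Quarry=8, Vale=10, Oak=21 → choose Quarry (8).
From Quarry: Oak=13, Vale=18 → choose Oak (13).
From Oak: Vale=20 → choose Vale (20).
NN route Ash → Milton → Spruce → Quarry → Oak → Vale → Ash costs 94.
Optimal: Ash → Oak → Quarry → Spruce → Vale → Milton → Ash costs 85 (by enumerating all 60 distinct tours).
Excess = 94 − 85 = 9.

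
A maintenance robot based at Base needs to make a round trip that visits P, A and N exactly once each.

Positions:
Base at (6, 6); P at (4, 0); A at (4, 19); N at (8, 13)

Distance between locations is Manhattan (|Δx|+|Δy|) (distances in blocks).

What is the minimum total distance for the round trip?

With 3 stops there are 3!/2 = 3 distinct round trips (a route and its reverse cost the same).
Base → P → A → N → Base: 8+19+10+9 = 46
Base → P → N → A → Base: 8+17+10+15 = 50
Base → A → P → N → Base: 15+19+17+9 = 60
The minimum is 46.
One optimal route: Base → P → A → N → Base (or its reverse).

46 blocks — the shortest possible round trip.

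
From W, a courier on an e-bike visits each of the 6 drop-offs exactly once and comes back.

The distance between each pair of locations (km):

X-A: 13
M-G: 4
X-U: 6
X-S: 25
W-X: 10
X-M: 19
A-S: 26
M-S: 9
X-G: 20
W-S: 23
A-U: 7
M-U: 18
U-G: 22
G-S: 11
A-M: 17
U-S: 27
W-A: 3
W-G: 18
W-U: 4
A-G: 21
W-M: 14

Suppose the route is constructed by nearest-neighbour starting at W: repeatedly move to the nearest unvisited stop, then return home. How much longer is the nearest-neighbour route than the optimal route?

W: A=3, U=4, X=10, M=14, G=18, S=23 ⇒ A
A: U=7, X=13, M=17, G=21, S=26 ⇒ U
U: X=6, M=18, G=22, S=27 ⇒ X
X: M=19, G=20, S=25 ⇒ M
M: G=4, S=9 ⇒ G
G: S=11 ⇒ S
NN route W → A → U → X → M → G → S → W costs 73.
Optimal: W → A → M → G → S → X → U → W costs 70 (by enumerating all 360 distinct tours).
Excess = 73 − 70 = 3.

The nearest-neighbour route is 3 km longer than optimal.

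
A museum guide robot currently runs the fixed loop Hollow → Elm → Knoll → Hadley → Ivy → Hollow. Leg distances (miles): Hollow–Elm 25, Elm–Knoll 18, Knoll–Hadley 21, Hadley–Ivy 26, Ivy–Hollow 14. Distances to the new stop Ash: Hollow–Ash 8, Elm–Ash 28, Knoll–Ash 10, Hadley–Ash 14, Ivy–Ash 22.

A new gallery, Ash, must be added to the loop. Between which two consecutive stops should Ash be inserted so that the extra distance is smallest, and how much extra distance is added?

+3 miles — insert Ash between Knoll and Hadley.

Insertion cost between consecutive stops i–j is d(i,Ash) + d(Ash,j) − d(i,j):
  between Hollow and Elm: 8 + 28 − 25 = 11
  between Elm and Knoll: 28 + 10 − 18 = 20
  between Knoll and Hadley: 10 + 14 − 21 = 3
  between Hadley and Ivy: 14 + 22 − 26 = 10
  between Ivy and Hollow: 22 + 8 − 14 = 16
Cheapest insertion is between Knoll and Hadley, adding 3.
New total = 104 + 3 = 107.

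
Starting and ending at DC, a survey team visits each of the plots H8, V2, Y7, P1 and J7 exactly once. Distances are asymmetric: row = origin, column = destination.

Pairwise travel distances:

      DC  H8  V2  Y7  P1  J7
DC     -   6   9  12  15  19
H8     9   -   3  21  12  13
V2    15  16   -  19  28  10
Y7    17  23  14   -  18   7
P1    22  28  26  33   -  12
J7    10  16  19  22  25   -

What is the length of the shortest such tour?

DC - H8 - V2 - Y7 - P1 - J7 - DC: 6+3+19+18+12+10 = 68
DC - H8 - V2 - Y7 - J7 - P1 - DC: 6+3+19+7+25+22 = 82
DC - H8 - V2 - P1 - Y7 - J7 - DC: 6+3+28+33+7+10 = 87
DC - H8 - V2 - P1 - J7 - Y7 - DC: 6+3+28+12+22+17 = 88
DC - H8 - V2 - J7 - Y7 - P1 - DC: 6+3+10+22+18+22 = 81
DC - H8 - V2 - J7 - P1 - Y7 - DC: 6+3+10+25+33+17 = 94
DC - H8 - Y7 - V2 - P1 - J7 - DC: 6+21+14+28+12+10 = 91
DC - H8 - Y7 - V2 - J7 - P1 - DC: 6+21+14+10+25+22 = 98
DC - H8 - Y7 - P1 - V2 - J7 - DC: 6+21+18+26+10+10 = 91
DC - H8 - Y7 - P1 - J7 - V2 - DC: 6+21+18+12+19+15 = 91
DC - H8 - Y7 - J7 - V2 - P1 - DC: 6+21+7+19+28+22 = 103
DC - H8 - Y7 - J7 - P1 - V2 - DC: 6+21+7+25+26+15 = 100
DC - H8 - P1 - V2 - Y7 - J7 - DC: 6+12+26+19+7+10 = 80
DC - H8 - P1 - V2 - J7 - Y7 - DC: 6+12+26+10+22+17 = 93
… (106 more)
The minimum is 68.
One optimal route: DC → H8 → V2 → Y7 → P1 → J7 → DC.

68 — the shortest possible round trip.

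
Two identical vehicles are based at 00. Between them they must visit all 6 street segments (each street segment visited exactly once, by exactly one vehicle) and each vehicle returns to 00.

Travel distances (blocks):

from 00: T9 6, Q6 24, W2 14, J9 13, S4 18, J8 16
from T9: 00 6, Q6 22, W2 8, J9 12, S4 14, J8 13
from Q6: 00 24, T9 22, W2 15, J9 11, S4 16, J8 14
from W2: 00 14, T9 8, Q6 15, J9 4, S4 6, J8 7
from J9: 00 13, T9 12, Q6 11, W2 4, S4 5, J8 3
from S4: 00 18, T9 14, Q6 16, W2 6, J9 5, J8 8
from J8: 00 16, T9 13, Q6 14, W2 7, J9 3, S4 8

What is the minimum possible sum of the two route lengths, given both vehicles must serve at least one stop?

Minimum combined distance: 78 blocks.

Check every non-empty split of the stops between the two vehicles; for each half take its own optimal tour:
  {T9} + {Q6, W2, J9, S4, J8}: 12 + 66 = 78
  {Q6} + {T9, W2, J9, S4, J8}: 48 + 44 = 92
  {T9, Q6} + {W2, J9, S4, J8}: 52 + 44 = 96
  {W2} + {T9, Q6, J9, S4, J8}: 28 + 66 = 94
  {T9, W2} + {Q6, J9, S4, J8}: 28 + 64 = 92
  {Q6, W2} + {T9, J9, S4, J8}: 53 + 44 = 97
  … (31 splits in total)
Best: vehicle 1 00 → T9 → 00 = 12; vehicle 2 00 → Q6 → J9 → J8 → S4 → W2 → 00 = 66; combined 78.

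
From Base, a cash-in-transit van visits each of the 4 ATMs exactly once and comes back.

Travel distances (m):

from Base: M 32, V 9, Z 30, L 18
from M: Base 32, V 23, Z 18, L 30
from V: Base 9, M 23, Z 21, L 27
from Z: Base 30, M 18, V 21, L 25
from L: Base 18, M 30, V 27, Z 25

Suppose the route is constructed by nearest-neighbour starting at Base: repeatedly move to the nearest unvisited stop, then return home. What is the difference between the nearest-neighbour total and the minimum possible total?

The nearest-neighbour route is 3 m longer than optimal.

Base: V=9, L=18, Z=30, M=32 ⇒ V
V: Z=21, M=23, L=27 ⇒ Z
Z: M=18, L=25 ⇒ M
M: L=30 ⇒ L
NN route Base → V → Z → M → L → Base costs 96.
Optimal: Base → V → M → Z → L → Base costs 93 (by enumerating all 12 distinct tours).
Excess = 96 − 93 = 3.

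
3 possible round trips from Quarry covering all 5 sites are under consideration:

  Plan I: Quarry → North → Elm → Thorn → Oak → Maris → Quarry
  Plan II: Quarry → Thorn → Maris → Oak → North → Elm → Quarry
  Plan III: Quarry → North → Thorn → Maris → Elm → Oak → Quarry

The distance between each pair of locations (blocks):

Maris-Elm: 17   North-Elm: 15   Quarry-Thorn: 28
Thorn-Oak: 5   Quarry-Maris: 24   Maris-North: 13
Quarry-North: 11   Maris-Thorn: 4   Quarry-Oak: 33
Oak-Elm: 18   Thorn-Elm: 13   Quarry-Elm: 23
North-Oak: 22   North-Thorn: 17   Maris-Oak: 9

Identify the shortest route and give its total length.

Plan I: 11 + 15 + 13 + 5 + 9 + 24 = 77
Plan II: 28 + 4 + 9 + 22 + 15 + 23 = 101
Plan III: 11 + 17 + 4 + 17 + 18 + 33 = 100

Shortest is Plan I, total 77 blocks.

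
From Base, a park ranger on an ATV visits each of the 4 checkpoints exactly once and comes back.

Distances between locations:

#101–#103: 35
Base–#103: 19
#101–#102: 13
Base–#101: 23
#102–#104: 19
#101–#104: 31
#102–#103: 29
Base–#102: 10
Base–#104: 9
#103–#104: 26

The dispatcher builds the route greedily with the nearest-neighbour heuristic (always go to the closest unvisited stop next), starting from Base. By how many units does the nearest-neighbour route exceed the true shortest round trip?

The nearest-neighbour route is 2 longer than optimal.

From Base: #104=9, #102=10, #103=19, #101=23 → choose #104 (9).
From #104: #102=19, #103=26, #101=31 → choose #102 (19).
From #102: #101=13, #103=29 → choose #101 (13).
From #101: #103=35 → choose #103 (35).
NN route Base → #104 → #102 → #101 → #103 → Base costs 95.
Optimal: Base → #102 → #101 → #103 → #104 → Base costs 93 (by enumerating all 12 distinct tours).
Excess = 95 − 93 = 2.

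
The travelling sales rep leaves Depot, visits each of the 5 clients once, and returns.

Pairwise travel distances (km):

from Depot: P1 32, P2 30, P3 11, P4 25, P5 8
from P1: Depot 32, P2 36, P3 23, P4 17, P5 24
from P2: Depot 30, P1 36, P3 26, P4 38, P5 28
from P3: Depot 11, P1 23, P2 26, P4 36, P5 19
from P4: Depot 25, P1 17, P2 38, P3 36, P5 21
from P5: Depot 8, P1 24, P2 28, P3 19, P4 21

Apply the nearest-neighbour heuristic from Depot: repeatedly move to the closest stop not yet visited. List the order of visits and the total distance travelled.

Nearest-neighbour total = 135 km; route Depot → P5 → P3 → P1 → P4 → P2 → Depot.

From Depot: distances to unvisited — P5=8, P3=11, P4=25, P2=30, P1=32. Nearest is P5 (8).
From P5: distances to unvisited — P3=19, P4=21, P1=24, P2=28. Nearest is P3 (19).
From P3: distances to unvisited — P1=23, P2=26, P4=36. Nearest is P1 (23).
From P1: distances to unvisited — P4=17, P2=36. Nearest is P4 (17).
From P4: distances to unvisited — P2=38. Nearest is P2 (38).
Return P2→Depot: 30.
Total = 8 + 19 + 23 + 17 + 38 + 30 = 135.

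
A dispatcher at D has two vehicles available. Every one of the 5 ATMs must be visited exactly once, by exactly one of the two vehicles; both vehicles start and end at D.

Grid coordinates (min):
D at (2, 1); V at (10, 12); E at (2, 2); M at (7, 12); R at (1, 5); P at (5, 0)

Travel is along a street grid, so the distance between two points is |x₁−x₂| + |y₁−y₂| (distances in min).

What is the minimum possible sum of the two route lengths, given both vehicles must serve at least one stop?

Minimum combined distance: 44 min.

There are 2^4 − 1 = 15 ways to divide the 5 stops into two non-empty groups. For each, the best each vehicle can do is its own shortest tour through its group:
  {V} + {E, M, R, P}: 38 + 36 = 74
  {E} + {V, M, R, P}: 2 + 42 = 44
  {V, E} + {M, R, P}: 38 + 36 = 74
  {M} + {V, E, R, P}: 32 + 42 = 74
  {V, M} + {E, R, P}: 38 + 18 = 56
  {E, M} + {V, R, P}: 32 + 42 = 74
  … (15 splits in total)
Best: vehicle 1 D → E → D = 2; vehicle 2 D → R → V → M → P → D = 42; combined 44.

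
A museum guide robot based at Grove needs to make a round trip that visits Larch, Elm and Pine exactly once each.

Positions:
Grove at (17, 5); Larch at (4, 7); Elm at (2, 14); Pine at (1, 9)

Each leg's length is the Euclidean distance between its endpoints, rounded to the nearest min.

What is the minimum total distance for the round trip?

39 min — the shortest possible round trip.

There are 3 distinct closed tours to check (reversals are equivalent).
Grove-Larch-Elm-Pine-Grove: 13+7+5+16 = 41
Grove-Larch-Pine-Elm-Grove: 13+4+5+17 = 39
Grove-Elm-Larch-Pine-Grove: 17+7+4+16 = 44
The minimum is 39.
One optimal route: Grove → Larch → Pine → Elm → Grove (or its reverse).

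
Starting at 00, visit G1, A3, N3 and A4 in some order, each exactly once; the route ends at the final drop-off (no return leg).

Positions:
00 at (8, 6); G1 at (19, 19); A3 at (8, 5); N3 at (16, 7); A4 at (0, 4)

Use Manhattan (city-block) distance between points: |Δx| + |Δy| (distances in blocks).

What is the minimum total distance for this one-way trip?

There are 4! = 24 possible orderings.
00 - G1 - A3 - N3 - A4: 24+25+10+19 = 78
00 - G1 - A3 - A4 - N3: 24+25+9+19 = 77
00 - G1 - N3 - A3 - A4: 24+15+10+9 = 58
00 - G1 - N3 - A4 - A3: 24+15+19+9 = 67
00 - G1 - A4 - A3 - N3: 24+34+9+10 = 77
00 - G1 - A4 - N3 - A3: 24+34+19+10 = 87
00 - A3 - G1 - N3 - A4: 1+25+15+19 = 60
00 - A3 - G1 - A4 - N3: 1+25+34+19 = 79
00 - A3 - N3 - G1 - A4: 1+10+15+34 = 60
00 - A3 - N3 - A4 - G1: 1+10+19+34 = 64
00 - A3 - A4 - G1 - N3: 1+9+34+15 = 59
00 - A3 - A4 - N3 - G1: 1+9+19+15 = 44
00 - N3 - G1 - A3 - A4: 9+15+25+9 = 58
00 - N3 - G1 - A4 - A3: 9+15+34+9 = 67
… (10 more)
The minimum is 44.
One shortest path: 00 → A3 → A4 → N3 → G1.

Shortest open route: 44 blocks.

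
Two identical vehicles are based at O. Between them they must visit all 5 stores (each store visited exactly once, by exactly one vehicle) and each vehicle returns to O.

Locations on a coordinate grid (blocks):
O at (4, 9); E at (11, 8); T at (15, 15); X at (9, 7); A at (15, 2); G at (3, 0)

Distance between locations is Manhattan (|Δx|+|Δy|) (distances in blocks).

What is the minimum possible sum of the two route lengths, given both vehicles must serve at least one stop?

Check every non-empty split of the stops between the two vehicles; for each half take its own optimal tour:
  {E} + {T, X, A, G}: 16 + 58 = 74
  {T} + {E, X, A, G}: 34 + 44 = 78
  {E, T} + {X, A, G}: 36 + 42 = 78
  {X} + {E, T, A, G}: 14 + 56 = 70
  {E, X} + {T, A, G}: 18 + 54 = 72
  {T, X} + {E, A, G}: 38 + 42 = 80
  … (15 splits in total)
Best: vehicle 1 O → X → O = 14; vehicle 2 O → E → T → A → G → O = 56; combined 70.

70 blocks — the smallest possible combined total.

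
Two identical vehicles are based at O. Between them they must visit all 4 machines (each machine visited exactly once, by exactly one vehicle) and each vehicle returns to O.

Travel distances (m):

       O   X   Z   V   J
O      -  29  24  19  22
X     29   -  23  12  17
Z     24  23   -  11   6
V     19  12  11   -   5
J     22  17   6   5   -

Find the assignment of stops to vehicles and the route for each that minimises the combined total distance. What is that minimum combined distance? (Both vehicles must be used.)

Minimum combined distance: 112 m.

Try each way of splitting the stops between the two vehicles (each non-empty) and, for each split, find the best tour for each vehicle:
  {X} + {Z, V, J}: 58 + 54 = 112
  {Z} + {X, V, J}: 48 + 68 = 116
  {X, Z} + {V, J}: 76 + 46 = 122
  {V} + {X, Z, J}: 38 + 76 = 114
  {X, V} + {Z, J}: 60 + 52 = 112
  {Z, V} + {X, J}: 54 + 68 = 122
  … (7 splits in total)
Best: vehicle 1 O → X → O = 58; vehicle 2 O → Z → J → V → O = 54; combined 112.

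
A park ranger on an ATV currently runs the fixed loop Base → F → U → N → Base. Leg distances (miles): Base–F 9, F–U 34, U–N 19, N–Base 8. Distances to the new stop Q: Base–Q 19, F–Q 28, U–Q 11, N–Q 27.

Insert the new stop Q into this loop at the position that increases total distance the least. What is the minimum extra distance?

Insertion cost between consecutive stops i–j is d(i,Q) + d(Q,j) − d(i,j):
  between Base and F: 19 + 28 − 9 = 38
  between F and U: 28 + 11 − 34 = 5
  between U and N: 11 + 27 − 19 = 19
  between N and Base: 27 + 19 − 8 = 38
Cheapest insertion is between F and U, adding 5.
New total = 70 + 5 = 75.

Adding 5 miles by placing Q on the F–U leg.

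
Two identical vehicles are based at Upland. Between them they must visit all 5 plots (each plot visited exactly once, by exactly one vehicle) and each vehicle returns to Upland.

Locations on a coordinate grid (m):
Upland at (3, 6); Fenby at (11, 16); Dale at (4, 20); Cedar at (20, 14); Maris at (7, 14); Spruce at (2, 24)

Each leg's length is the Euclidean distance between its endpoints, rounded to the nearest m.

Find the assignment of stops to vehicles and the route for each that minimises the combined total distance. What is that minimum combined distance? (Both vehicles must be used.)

Try each way of splitting the stops between the two vehicles (each non-empty) and, for each split, find the best tour for each vehicle:
  {Fenby} + {Dale, Cedar, Maris, Spruce}: 26 + 60 = 86
  {Dale} + {Fenby, Cedar, Maris, Spruce}: 28 + 60 = 88
  {Fenby, Dale} + {Cedar, Maris, Spruce}: 35 + 60 = 95
  {Cedar} + {Fenby, Dale, Maris, Spruce}: 38 + 43 = 81
  {Fenby, Cedar} + {Dale, Maris, Spruce}: 41 + 38 = 79
  {Dale, Cedar} + {Fenby, Maris, Spruce}: 50 + 43 = 93
  … (15 splits in total)
  {Maris} + {Fenby, Dale, Cedar, Spruce}: 18 + 58 = 76  ← best
Best: vehicle 1 Upland → Maris → Upland = 18; vehicle 2 Upland → Dale → Spruce → Fenby → Cedar → Upland = 58; combined 76.

76 m — the smallest possible combined total.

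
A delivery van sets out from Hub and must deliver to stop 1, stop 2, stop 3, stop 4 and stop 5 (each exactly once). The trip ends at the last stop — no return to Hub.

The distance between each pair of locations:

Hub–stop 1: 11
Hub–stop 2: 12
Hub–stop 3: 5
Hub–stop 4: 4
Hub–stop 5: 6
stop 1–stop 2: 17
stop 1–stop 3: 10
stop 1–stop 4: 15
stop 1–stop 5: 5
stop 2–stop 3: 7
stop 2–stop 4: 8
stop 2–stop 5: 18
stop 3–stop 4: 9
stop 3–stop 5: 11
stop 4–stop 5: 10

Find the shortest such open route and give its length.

There are 5! = 120 possible orderings.
Hub→stop 1→stop 2→stop 3→stop 4→stop 5: 11+17+7+9+10 = 54
Hub→stop 1→stop 2→stop 3→stop 5→stop 4: 11+17+7+11+10 = 56
Hub→stop 1→stop 2→stop 4→stop 3→stop 5: 11+17+8+9+11 = 56
Hub→stop 1→stop 2→stop 4→stop 5→stop 3: 11+17+8+10+11 = 57
Hub→stop 1→stop 2→stop 5→stop 3→stop 4: 11+17+18+11+9 = 66
Hub→stop 1→stop 2→stop 5→stop 4→stop 3: 11+17+18+10+9 = 65
Hub→stop 1→stop 3→stop 2→stop 4→stop 5: 11+10+7+8+10 = 46
Hub→stop 1→stop 3→stop 2→stop 5→stop 4: 11+10+7+18+10 = 56
Hub→stop 1→stop 3→stop 4→stop 2→stop 5: 11+10+9+8+18 = 56
Hub→stop 1→stop 3→stop 4→stop 5→stop 2: 11+10+9+10+18 = 58
Hub→stop 1→stop 3→stop 5→stop 2→stop 4: 11+10+11+18+8 = 58
Hub→stop 1→stop 3→stop 5→stop 4→stop 2: 11+10+11+10+8 = 50
Hub→stop 1→stop 4→stop 2→stop 3→stop 5: 11+15+8+7+11 = 52
Hub→stop 1→stop 4→stop 2→stop 5→stop 3: 11+15+8+18+11 = 63
… (106 more)
Hub→stop 4→stop 2→stop 3→stop 1→stop 5: 4+8+7+10+5 = 34  ← best
The minimum is 34.
One shortest path: Hub → stop 4 → stop 2 → stop 3 → stop 1 → stop 5.

Shortest open route: 34.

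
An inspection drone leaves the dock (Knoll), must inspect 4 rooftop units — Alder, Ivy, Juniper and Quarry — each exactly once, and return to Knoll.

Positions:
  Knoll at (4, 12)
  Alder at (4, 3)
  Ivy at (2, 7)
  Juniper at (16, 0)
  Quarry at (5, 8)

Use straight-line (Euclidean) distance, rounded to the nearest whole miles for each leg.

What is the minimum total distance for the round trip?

Minimum total distance: 39 miles.

There are 12 distinct closed tours to check (reversals are equivalent).
Knoll - Alder - Ivy - Juniper - Quarry - Knoll: 9+4+16+14+4 = 47
Knoll - Alder - Ivy - Quarry - Juniper - Knoll: 9+4+3+14+17 = 47
Knoll - Alder - Juniper - Ivy - Quarry - Knoll: 9+12+16+3+4 = 44
Knoll - Alder - Juniper - Quarry - Ivy - Knoll: 9+12+14+3+5 = 43
Knoll - Alder - Quarry - Ivy - Juniper - Knoll: 9+5+3+16+17 = 50
Knoll - Alder - Quarry - Juniper - Ivy - Knoll: 9+5+14+16+5 = 49
Knoll - Ivy - Alder - Juniper - Quarry - Knoll: 5+4+12+14+4 = 39
Knoll - Ivy - Alder - Quarry - Juniper - Knoll: 5+4+5+14+17 = 45
Knoll - Ivy - Juniper - Alder - Quarry - Knoll: 5+16+12+5+4 = 42
Knoll - Ivy - Quarry - Alder - Juniper - Knoll: 5+3+5+12+17 = 42
Knoll - Juniper - Alder - Ivy - Quarry - Knoll: 17+12+4+3+4 = 40
Knoll - Juniper - Ivy - Alder - Quarry - Knoll: 17+16+4+5+4 = 46
The minimum is 39.
One optimal route: Knoll → Ivy → Alder → Juniper → Quarry → Knoll (or its reverse).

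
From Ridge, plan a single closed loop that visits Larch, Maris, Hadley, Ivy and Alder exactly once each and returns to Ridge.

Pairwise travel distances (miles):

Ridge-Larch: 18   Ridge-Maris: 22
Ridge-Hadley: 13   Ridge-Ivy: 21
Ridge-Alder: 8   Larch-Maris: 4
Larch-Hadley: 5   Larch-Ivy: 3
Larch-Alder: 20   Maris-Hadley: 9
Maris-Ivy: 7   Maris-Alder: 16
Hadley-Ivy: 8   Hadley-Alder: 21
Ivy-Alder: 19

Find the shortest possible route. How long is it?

There are 60 distinct closed tours to check (reversals are equivalent).
Ridge → Larch → Maris → Hadley → Ivy → Alder → Ridge: 18+4+9+8+19+8 = 66
Ridge → Larch → Maris → Hadley → Alder → Ivy → Ridge: 18+4+9+21+19+21 = 92
Ridge → Larch → Maris → Ivy → Hadley → Alder → Ridge: 18+4+7+8+21+8 = 66
Ridge → Larch → Maris → Ivy → Alder → Hadley → Ridge: 18+4+7+19+21+13 = 82
Ridge → Larch → Maris → Alder → Hadley → Ivy → Ridge: 18+4+16+21+8+21 = 88
Ridge → Larch → Maris → Alder → Ivy → Hadley → Ridge: 18+4+16+19+8+13 = 78
Ridge → Larch → Hadley → Maris → Ivy → Alder → Ridge: 18+5+9+7+19+8 = 66
Ridge → Larch → Hadley → Maris → Alder → Ivy → Ridge: 18+5+9+16+19+21 = 88
Ridge → Larch → Hadley → Ivy → Maris → Alder → Ridge: 18+5+8+7+16+8 = 62
Ridge → Larch → Hadley → Ivy → Alder → Maris → Ridge: 18+5+8+19+16+22 = 88
Ridge → Larch → Hadley → Alder → Maris → Ivy → Ridge: 18+5+21+16+7+21 = 88
Ridge → Larch → Hadley → Alder → Ivy → Maris → Ridge: 18+5+21+19+7+22 = 92
Ridge → Larch → Ivy → Maris → Hadley → Alder → Ridge: 18+3+7+9+21+8 = 66
Ridge → Larch → Ivy → Maris → Alder → Hadley → Ridge: 18+3+7+16+21+13 = 78
… (46 more)
Ridge → Hadley → Larch → Ivy → Maris → Alder → Ridge: 13+5+3+7+16+8 = 52  ← best
The minimum is 52.
One optimal route: Ridge → Hadley → Larch → Ivy → Maris → Alder → Ridge (or its reverse).

Shortest round trip = 52 miles.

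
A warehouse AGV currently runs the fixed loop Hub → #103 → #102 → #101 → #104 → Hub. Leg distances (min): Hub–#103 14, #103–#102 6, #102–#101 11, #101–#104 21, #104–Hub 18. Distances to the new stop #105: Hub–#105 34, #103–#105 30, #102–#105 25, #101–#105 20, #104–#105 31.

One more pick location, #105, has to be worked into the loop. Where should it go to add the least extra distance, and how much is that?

Adding 30 min by placing #105 on the #101–#104 leg.

Insertion cost between consecutive stops i–j is d(i,#105) + d(#105,j) − d(i,j):
  between Hub and #103: 34 + 30 − 14 = 50
  between #103 and #102: 30 + 25 − 6 = 49
  between #102 and #101: 25 + 20 − 11 = 34
  between #101 and #104: 20 + 31 − 21 = 30
  between #104 and Hub: 31 + 34 − 18 = 47
Cheapest insertion is between #101 and #104, adding 30.
New total = 70 + 30 = 100.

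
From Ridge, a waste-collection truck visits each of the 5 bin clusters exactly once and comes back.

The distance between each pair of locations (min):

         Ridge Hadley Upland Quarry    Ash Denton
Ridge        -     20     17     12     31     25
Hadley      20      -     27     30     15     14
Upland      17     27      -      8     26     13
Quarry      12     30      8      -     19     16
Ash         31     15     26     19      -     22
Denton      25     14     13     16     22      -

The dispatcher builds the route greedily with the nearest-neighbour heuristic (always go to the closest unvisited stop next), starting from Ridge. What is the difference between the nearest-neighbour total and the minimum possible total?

3 min longer than the optimal tour.

Ridge: Quarry=12, Upland=17, Hadley=20, Denton=25, Ash=31 ⇒ Quarry
Quarry: Upland=8, Denton=16, Ash=19, Hadley=30 ⇒ Upland
Upland: Denton=13, Ash=26, Hadley=27 ⇒ Denton
Denton: Hadley=14, Ash=22 ⇒ Hadley
Hadley: Ash=15 ⇒ Ash
NN route Ridge → Quarry → Upland → Denton → Hadley → Ash → Ridge costs 93.
Optimal: Ridge → Hadley → Ash → Denton → Upland → Quarry → Ridge costs 90 (by enumerating all 60 distinct tours).
Excess = 93 − 90 = 3.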